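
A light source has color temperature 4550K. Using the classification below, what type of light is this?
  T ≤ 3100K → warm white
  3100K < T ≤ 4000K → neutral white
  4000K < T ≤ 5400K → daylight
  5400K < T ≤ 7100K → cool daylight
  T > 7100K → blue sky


Temperature: 4550K
4000K < 4550K ≤ 5400K → daylight
Classification: daylight


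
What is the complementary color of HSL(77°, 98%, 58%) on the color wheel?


Complement = opposite side of color wheel = hue + 180°
H' = (77 + 180) mod 360 = 257°
S and L unchanged.
= HSL(257°, 98%, 58%)


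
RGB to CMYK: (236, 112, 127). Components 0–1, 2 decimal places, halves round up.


R'=236/255≈0.9255, G'=112/255≈0.4392, B'=127/255≈0.4980
K = 1 - max(R',G',B') = 1 - 236/255 = 19/255 = 0.07450… → 0.07
(1-R'-K)/(1-K) simplifies to (max-R)/max with max = 236:
C = (236-236)/236 = 0/236 = 0 → 0.00
M = (236-112)/236 = 124/236 = 0.52542… → 0.53
Y = (236-127)/236 = 109/236 = 0.46186… → 0.46
= CMYK(0.00, 0.53, 0.46, 0.07)


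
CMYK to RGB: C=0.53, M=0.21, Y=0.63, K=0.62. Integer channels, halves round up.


R = 255 × (1-C) × (1-K) = 255 × 0.47 × 0.38 = 45.543 → 46
G = 255 × (1-M) × (1-K) = 255 × 0.79 × 0.38 = 76.551 → 77
B = 255 × (1-Y) × (1-K) = 255 × 0.37 × 0.38 = 35.853 → 36
= RGB(46, 77, 36)


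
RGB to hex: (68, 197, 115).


R = 68 → 44 (hex)
G = 197 → C5 (hex)
B = 115 → 73 (hex)
Hex = #44C573


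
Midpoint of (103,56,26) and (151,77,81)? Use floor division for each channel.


Midpoint: each channel = ⌊(C₁+C₂)/2⌋
R: ⌊(103+151)/2⌋ = 127
G: ⌊(56+77)/2⌋ = 66
B: ⌊(26+81)/2⌋ = 53
= RGB(127, 66, 53)


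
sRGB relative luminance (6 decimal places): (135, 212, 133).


Linearize each channel (sRGB transfer function): c = v/255; c_lin = c/12.92 if c ≤ 0.04045, else ((c+0.055)/1.055)^2.4
  R: 135/255 ≈ 0.529412 > 0.04045 → ((0.529412+0.055)/1.055)^2.4 ≈ 0.242281
  G: 212/255 ≈ 0.831373 > 0.04045 → ((0.831373+0.055)/1.055)^2.4 ≈ 0.658375
  B: 133/255 ≈ 0.521569 > 0.04045 → ((0.521569+0.055)/1.055)^2.4 ≈ 0.234551
R_lin = 0.242281, G_lin = 0.658375, B_lin = 0.234551
L = 0.2126×R + 0.7152×G + 0.0722×B
L = 0.2126×0.242281 + 0.7152×0.658375 + 0.0722×0.234551
L ≈ 0.539313


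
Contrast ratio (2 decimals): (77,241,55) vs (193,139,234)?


Linearize each sRGB channel c=v/255: c/12.92 if c ≤ 0.04045 else ((c+0.055)/1.055)^2.4
L = 0.2126×R_lin + 0.7152×G_lin + 0.0722×B_lin
Color 1 (77,241,55):
  R=77: 77/255≈0.3020 > 0.04045 → ((0.3020+0.055)/1.055)^2.4 ≈ 0.07421
  G=241: 241/255≈0.9451 > 0.04045 → ((0.9451+0.055)/1.055)^2.4 ≈ 0.87962
  B=55: 55/255≈0.2157 > 0.04045 → ((0.2157+0.055)/1.055)^2.4 ≈ 0.03820
  L1 = 0.2126×0.07421 + 0.7152×0.87962 + 0.0722×0.03820 ≈ 0.64764
Color 2 (193,139,234):
  R=193: 193/255≈0.7569 > 0.04045 → ((0.7569+0.055)/1.055)^2.4 ≈ 0.53328
  G=139: 139/255≈0.5451 > 0.04045 → ((0.5451+0.055)/1.055)^2.4 ≈ 0.25818
  B=234: 234/255≈0.9176 > 0.04045 → ((0.9176+0.055)/1.055)^2.4 ≈ 0.82279
  L2 = 0.2126×0.53328 + 0.7152×0.25818 + 0.0722×0.82279 ≈ 0.35743
Lighter = 0.64764, Darker = 0.35743
Ratio = (L_lighter + 0.05) / (L_darker + 0.05)
Ratio = (0.64764 + 0.05) / (0.35743 + 0.05) = 0.69764 / 0.40743 ≈ 1.7123
Ratio ≈ 1.71:1


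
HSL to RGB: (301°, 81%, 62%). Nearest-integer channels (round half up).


H=301°, S=0.81, L=0.62
C = (1-|2L-1|)×S = (1-|0.24|)×0.81 = 0.6156
H' = H/60 = 301/60 ≈ 5.0167; X = C×(1-|H' mod 2 - 1|) = 0.60534
m = L - C/2 = 0.62 - 0.3078 = 0.3122
Sector ⌊H'⌋ = 5 → (R',G',B') = (0.6156, 0.0, 0.60534)
RGB = ((R'+m)×255, (G'+m)×255, (B'+m)×255) = (236.589, 79.611, 233.9727)
Round half up → RGB(237, 80, 234)


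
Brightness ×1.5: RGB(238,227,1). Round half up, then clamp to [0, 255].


Multiply each channel by 1.5, round half up, clamp to [0, 255]
R: 238×1.5 = 357 → clamp → 255
G: 227×1.5 = 340.5 → round → 341 → clamp → 255
B: 1×1.5 = 1.5 → round → 2
= RGB(255, 255, 2)


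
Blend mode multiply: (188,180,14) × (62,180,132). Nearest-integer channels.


Multiply: C = A×B/255, rounded to nearest integer
R: 188×62/255 = 11656/255 ≈ 45.710 → 46
G: 180×180/255 = 32400/255 ≈ 127.059 → 127
B: 14×132/255 = 1848/255 ≈ 7.247 → 7
= RGB(46, 127, 7)


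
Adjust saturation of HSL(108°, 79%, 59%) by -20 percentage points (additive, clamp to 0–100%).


Original S = 79%
Adjustment = -20 percentage points
New S = 79 + (-20) = 59
Clamp to [0, 100] → 59
= HSL(108°, 59%, 59%)


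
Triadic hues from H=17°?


Triadic: equally spaced at 120° intervals
H1 = 17°
H2 = (17 + 120) mod 360 = 137°
H3 = (17 + 240) mod 360 = 257°
Triadic = 17°, 137°, 257°


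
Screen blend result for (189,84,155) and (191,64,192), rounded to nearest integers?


Screen: C = 255 - (255-A)×(255-B)/255, rounded to nearest integer
R: 255 - (255-189)×(255-191)/255 = 255 - 4224/255 ≈ 255 - 16.565 = 238.435 → 238
G: 255 - (255-84)×(255-64)/255 = 255 - 32661/255 ≈ 255 - 128.082 = 126.918 → 127
B: 255 - (255-155)×(255-192)/255 = 255 - 6300/255 ≈ 255 - 24.706 = 230.294 → 230
= RGB(238, 127, 230)


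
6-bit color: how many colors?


Colors = 2^bits = 2^6
= 64 colors


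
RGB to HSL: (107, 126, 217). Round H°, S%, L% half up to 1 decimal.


Normalize: R'=107/255≈0.4196, G'=126/255≈0.4941, B'=217/255≈0.8510
Max=217/255, Min=107/255, Δ=Max-Min=110/255
L = (Max+Min)/2 = (217+107)/510 = 324/510 = 0.63529… → L = 63.5%
L > 0.5 → S = Δ/(2-Max-Min) = 110/(510-217-107) = 110/186 = 0.59139… → S = 59.1%
(the 1/255 factors cancel in S and H, so raw channel differences can be used)
Max is B' → H = 60 × ((R-G)/Δ + 4) = 60 × ((107-126)/110 + 4)
  -19/110 + 4 = -0.1727… + 4 = 3.8272…
  H = 60 × 3.8272… = 229.636…° → H = 229.6°
= HSL(229.6°, 59.1%, 63.5%)


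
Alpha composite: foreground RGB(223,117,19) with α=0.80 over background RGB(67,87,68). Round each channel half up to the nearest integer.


C = α×F + (1-α)×B, with 1-α = 0.20
R: 0.80×223 + 0.20×67 = 178.40 + 13.40 = 191.80 → 192
G: 0.80×117 + 0.20×87 = 93.60 + 17.40 = 111.00 → 111
B: 0.80×19 + 0.20×68 = 15.20 + 13.60 = 28.80 → 29
= RGB(192, 111, 29)


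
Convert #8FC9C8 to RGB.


8F → 143 (R)
C9 → 201 (G)
C8 → 200 (B)
= RGB(143, 201, 200)


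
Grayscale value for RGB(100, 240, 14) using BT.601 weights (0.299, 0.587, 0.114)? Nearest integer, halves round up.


Gray = 0.299×R + 0.587×G + 0.114×B
Gray = 0.299×100 + 0.587×240 + 0.114×14
Gray = 29.900 + 140.880 + 1.596
Gray = 172.376 → round half up → 172
Gray = 172


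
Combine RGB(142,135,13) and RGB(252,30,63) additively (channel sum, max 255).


Additive: each channel = min(255, C₁+C₂)
R: 142+252 = 394 → 255
G: 135+30 = 165 → 165
B: 13+63 = 76 → 76
= RGB(255, 165, 76)


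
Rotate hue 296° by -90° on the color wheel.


New hue = (H + rotation) mod 360
New hue = (296 -90) mod 360
= 206 mod 360
= 206°


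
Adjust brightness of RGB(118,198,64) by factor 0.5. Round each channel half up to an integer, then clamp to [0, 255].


Multiply each channel by 0.5, round half up, clamp to [0, 255]
R: 118×0.5 = 59
G: 198×0.5 = 99
B: 64×0.5 = 32
= RGB(59, 99, 32)


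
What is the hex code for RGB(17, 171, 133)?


R = 17 → 11 (hex)
G = 171 → AB (hex)
B = 133 → 85 (hex)
Hex = #11AB85


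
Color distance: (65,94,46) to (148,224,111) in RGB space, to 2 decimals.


d = √[(R₁-R₂)² + (G₁-G₂)² + (B₁-B₂)²]
d = √[(65-148)² + (94-224)² + (46-111)²]
d = √[6889 + 16900 + 4225]
d = √28014
d ≈ 167.37


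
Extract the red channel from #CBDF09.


Color: #CBDF09
R = CB = 203
G = DF = 223
B = 09 = 9
Red = 203


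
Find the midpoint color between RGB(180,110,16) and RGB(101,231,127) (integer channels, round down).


Midpoint: each channel = ⌊(C₁+C₂)/2⌋
R: ⌊(180+101)/2⌋ = 140
G: ⌊(110+231)/2⌋ = 170
B: ⌊(16+127)/2⌋ = 71
= RGB(140, 170, 71)


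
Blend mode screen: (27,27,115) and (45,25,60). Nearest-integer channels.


Screen: C = 255 - (255-A)×(255-B)/255, rounded to nearest integer
R: 255 - (255-27)×(255-45)/255 = 255 - 47880/255 ≈ 255 - 187.765 = 67.235 → 67
G: 255 - (255-27)×(255-25)/255 = 255 - 52440/255 ≈ 255 - 205.647 = 49.353 → 49
B: 255 - (255-115)×(255-60)/255 = 255 - 27300/255 ≈ 255 - 107.059 = 147.941 → 148
= RGB(67, 49, 148)


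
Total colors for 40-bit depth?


Colors = 2^bits = 2^40
= 1,099,511,627,776 colors


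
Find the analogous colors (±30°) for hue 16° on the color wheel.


Base hue: 16°
Left analog: (16 - 30) mod 360 = 346°
Right analog: (16 + 30) mod 360 = 46°
Analogous hues = 346° and 46°


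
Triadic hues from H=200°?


Triadic: equally spaced at 120° intervals
H1 = 200°
H2 = (200 + 120) mod 360 = 320°
H3 = (200 + 240) mod 360 = 80°
Triadic = 200°, 320°, 80°


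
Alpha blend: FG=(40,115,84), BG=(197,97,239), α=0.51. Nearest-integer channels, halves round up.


C = α×F + (1-α)×B, with 1-α = 0.49
R: 0.51×40 + 0.49×197 = 20.40 + 96.53 = 116.93 → 117
G: 0.51×115 + 0.49×97 = 58.65 + 47.53 = 106.18 → 106
B: 0.51×84 + 0.49×239 = 42.84 + 117.11 = 159.95 → 160
= RGB(117, 106, 160)


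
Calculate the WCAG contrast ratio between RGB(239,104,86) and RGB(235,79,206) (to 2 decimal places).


Linearize each sRGB channel c=v/255: c/12.92 if c ≤ 0.04045 else ((c+0.055)/1.055)^2.4
L = 0.2126×R_lin + 0.7152×G_lin + 0.0722×B_lin
Color 1 (239,104,86):
  R=239: 239/255≈0.9373 > 0.04045 → ((0.9373+0.055)/1.055)^2.4 ≈ 0.86316
  G=104: 104/255≈0.4078 > 0.04045 → ((0.4078+0.055)/1.055)^2.4 ≈ 0.13843
  B=86: 86/255≈0.3373 > 0.04045 → ((0.3373+0.055)/1.055)^2.4 ≈ 0.09306
  L1 = 0.2126×0.86316 + 0.7152×0.13843 + 0.0722×0.09306 ≈ 0.28923
Color 2 (235,79,206):
  R=235: 235/255≈0.9216 > 0.04045 → ((0.9216+0.055)/1.055)^2.4 ≈ 0.83077
  G=79: 79/255≈0.3098 > 0.04045 → ((0.3098+0.055)/1.055)^2.4 ≈ 0.07819
  B=206: 206/255≈0.8078 > 0.04045 → ((0.8078+0.055)/1.055)^2.4 ≈ 0.61721
  L2 = 0.2126×0.83077 + 0.7152×0.07819 + 0.0722×0.61721 ≈ 0.27710
Lighter = 0.28923, Darker = 0.27710
Ratio = (L_lighter + 0.05) / (L_darker + 0.05)
Ratio = (0.28923 + 0.05) / (0.27710 + 0.05) = 0.33923 / 0.32710 ≈ 1.0371
Ratio ≈ 1.04:1


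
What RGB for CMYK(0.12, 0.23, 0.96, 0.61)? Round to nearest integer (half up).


R = 255 × (1-C) × (1-K) = 255 × 0.88 × 0.39 = 87.516 → 88
G = 255 × (1-M) × (1-K) = 255 × 0.77 × 0.39 = 76.5765 → 77
B = 255 × (1-Y) × (1-K) = 255 × 0.04 × 0.39 = 3.978 → 4
= RGB(88, 77, 4)


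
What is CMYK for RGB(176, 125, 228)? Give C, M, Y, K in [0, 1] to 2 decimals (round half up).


R'=176/255≈0.6902, G'=125/255≈0.4902, B'=228/255≈0.8941
K = 1 - max(R',G',B') = 1 - 228/255 = 27/255 = 0.10588… → 0.11
(1-R'-K)/(1-K) simplifies to (max-R)/max with max = 228:
C = (228-176)/228 = 52/228 = 0.22807… → 0.23
M = (228-125)/228 = 103/228 = 0.45175… → 0.45
Y = (228-228)/228 = 0/228 = 0 → 0.00
= CMYK(0.23, 0.45, 0.00, 0.11)


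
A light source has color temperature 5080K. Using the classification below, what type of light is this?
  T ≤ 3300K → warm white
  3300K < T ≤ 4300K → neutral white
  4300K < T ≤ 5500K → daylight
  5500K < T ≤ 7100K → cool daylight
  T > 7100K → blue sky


Temperature: 5080K
4300K < 5080K ≤ 5500K → daylight
Classification: daylight


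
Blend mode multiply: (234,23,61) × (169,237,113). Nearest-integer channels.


Multiply: C = A×B/255, rounded to nearest integer
R: 234×169/255 = 39546/255 ≈ 155.082 → 155
G: 23×237/255 = 5451/255 ≈ 21.376 → 21
B: 61×113/255 = 6893/255 ≈ 27.031 → 27
= RGB(155, 21, 27)


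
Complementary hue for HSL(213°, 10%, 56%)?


Complement = opposite side of color wheel = hue + 180°
H' = (213 + 180) mod 360 = 33°
S and L unchanged.
= HSL(33°, 10%, 56%)


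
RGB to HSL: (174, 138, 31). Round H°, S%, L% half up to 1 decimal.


Normalize: R'=174/255≈0.6824, G'=138/255≈0.5412, B'=31/255≈0.1216
Max=174/255, Min=31/255, Δ=Max-Min=143/255
L = (Max+Min)/2 = (174+31)/510 = 205/510 = 0.40196… → L = 40.2%
L ≤ 0.5 → S = Δ/(Max+Min) = 143/(174+31) = 143/205 = 0.69756… → S = 69.8%
(the 1/255 factors cancel in S and H, so raw channel differences can be used)
Max is R' → H = 60 × (((G-B)/Δ) mod 6) = 60 × (((138-31)/143) mod 6)
  107/143 = 0.7482…
  H = 60 × 0.7482… = 44.895…° → H = 44.9°
= HSL(44.9°, 69.8%, 40.2%)


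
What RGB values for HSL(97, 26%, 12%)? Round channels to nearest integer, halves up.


H=97°, S=0.26, L=0.12
C = (1-|2L-1|)×S = (1-|-0.76|)×0.26 = 0.0624
H' = H/60 = 97/60 ≈ 1.6167; X = C×(1-|H' mod 2 - 1|) = 0.02392
m = L - C/2 = 0.12 - 0.0312 = 0.0888
Sector ⌊H'⌋ = 1 → (R',G',B') = (0.02392, 0.0624, 0.0)
RGB = ((R'+m)×255, (G'+m)×255, (B'+m)×255) = (28.7436, 38.556, 22.644)
Round half up → RGB(29, 39, 23)


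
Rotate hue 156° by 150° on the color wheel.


New hue = (H + rotation) mod 360
New hue = (156 + 150) mod 360
= 306 mod 360
= 306°


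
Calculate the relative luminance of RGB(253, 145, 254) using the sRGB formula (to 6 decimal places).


Linearize each channel (sRGB transfer function): c = v/255; c_lin = c/12.92 if c ≤ 0.04045, else ((c+0.055)/1.055)^2.4
  R: 253/255 ≈ 0.992157 > 0.04045 → ((0.992157+0.055)/1.055)^2.4 ≈ 0.982251
  G: 145/255 ≈ 0.568627 > 0.04045 → ((0.568627+0.055)/1.055)^2.4 ≈ 0.283149
  B: 254/255 ≈ 0.996078 > 0.04045 → ((0.996078+0.055)/1.055)^2.4 ≈ 0.991102
R_lin = 0.982251, G_lin = 0.283149, B_lin = 0.991102
L = 0.2126×R + 0.7152×G + 0.0722×B
L = 0.2126×0.982251 + 0.7152×0.283149 + 0.0722×0.991102
L ≈ 0.482892


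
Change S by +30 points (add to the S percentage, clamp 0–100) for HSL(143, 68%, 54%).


Original S = 68%
Adjustment = +30 percentage points
New S = 68 + (30) = 98
Clamp to [0, 100] → 98
= HSL(143°, 98%, 54%)


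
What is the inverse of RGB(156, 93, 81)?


Invert: (255-R, 255-G, 255-B)
R: 255-156 = 99
G: 255-93 = 162
B: 255-81 = 174
= RGB(99, 162, 174)


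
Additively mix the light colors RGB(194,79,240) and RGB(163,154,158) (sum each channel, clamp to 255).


Additive: each channel = min(255, C₁+C₂)
R: 194+163 = 357 → 255
G: 79+154 = 233 → 233
B: 240+158 = 398 → 255
= RGB(255, 233, 255)


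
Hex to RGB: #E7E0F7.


E7 → 231 (R)
E0 → 224 (G)
F7 → 247 (B)
= RGB(231, 224, 247)


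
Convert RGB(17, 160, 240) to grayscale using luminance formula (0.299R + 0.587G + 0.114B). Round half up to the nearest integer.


Gray = 0.299×R + 0.587×G + 0.114×B
Gray = 0.299×17 + 0.587×160 + 0.114×240
Gray = 5.083 + 93.920 + 27.360
Gray = 126.363 → round half up → 126
Gray = 126


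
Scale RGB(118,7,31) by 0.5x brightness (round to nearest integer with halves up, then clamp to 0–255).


Multiply each channel by 0.5, round half up, clamp to [0, 255]
R: 118×0.5 = 59
G: 7×0.5 = 3.5 → round → 4
B: 31×0.5 = 15.5 → round → 16
= RGB(59, 4, 16)


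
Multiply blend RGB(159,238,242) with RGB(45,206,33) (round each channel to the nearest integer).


Multiply: C = A×B/255, rounded to nearest integer
R: 159×45/255 = 7155/255 ≈ 28.059 → 28
G: 238×206/255 = 49028/255 ≈ 192.267 → 192
B: 242×33/255 = 7986/255 ≈ 31.318 → 31
= RGB(28, 192, 31)


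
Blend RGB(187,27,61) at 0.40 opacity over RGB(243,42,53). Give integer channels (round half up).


C = α×F + (1-α)×B, with 1-α = 0.60
R: 0.40×187 + 0.60×243 = 74.80 + 145.80 = 220.60 → 221
G: 0.40×27 + 0.60×42 = 10.80 + 25.20 = 36.00 → 36
B: 0.40×61 + 0.60×53 = 24.40 + 31.80 = 56.20 → 56
= RGB(221, 36, 56)


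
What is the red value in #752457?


Color: #752457
R = 75 = 117
G = 24 = 36
B = 57 = 87
Red = 117


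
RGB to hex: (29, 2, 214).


R = 29 → 1D (hex)
G = 2 → 02 (hex)
B = 214 → D6 (hex)
Hex = #1D02D6


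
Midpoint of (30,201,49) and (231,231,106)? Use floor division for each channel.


Midpoint: each channel = ⌊(C₁+C₂)/2⌋
R: ⌊(30+231)/2⌋ = 130
G: ⌊(201+231)/2⌋ = 216
B: ⌊(49+106)/2⌋ = 77
= RGB(130, 216, 77)


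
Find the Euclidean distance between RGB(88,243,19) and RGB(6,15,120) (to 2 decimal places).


d = √[(R₁-R₂)² + (G₁-G₂)² + (B₁-B₂)²]
d = √[(88-6)² + (243-15)² + (19-120)²]
d = √[6724 + 51984 + 10201]
d = √68909
d ≈ 262.51


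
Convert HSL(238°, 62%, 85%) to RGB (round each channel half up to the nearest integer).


H=238°, S=0.62, L=0.85
C = (1-|2L-1|)×S = (1-|0.70|)×0.62 = 0.186
H' = H/60 = 238/60 ≈ 3.9667; X = C×(1-|H' mod 2 - 1|) = 0.0062
m = L - C/2 = 0.85 - 0.093 = 0.757
Sector ⌊H'⌋ = 3 → (R',G',B') = (0.0, 0.0062, 0.186)
RGB = ((R'+m)×255, (G'+m)×255, (B'+m)×255) = (193.035, 194.616, 240.465)
Round half up → RGB(193, 195, 240)


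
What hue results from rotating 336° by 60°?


New hue = (H + rotation) mod 360
New hue = (336 + 60) mod 360
= 396 mod 360
= 36°


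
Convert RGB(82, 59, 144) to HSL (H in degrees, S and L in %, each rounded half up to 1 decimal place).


Normalize: R'=82/255≈0.3216, G'=59/255≈0.2314, B'=144/255≈0.5647
Max=144/255, Min=59/255, Δ=Max-Min=85/255
L = (Max+Min)/2 = (144+59)/510 = 203/510 = 0.39803… → L = 39.8%
L ≤ 0.5 → S = Δ/(Max+Min) = 85/(144+59) = 85/203 = 0.41871… → S = 41.9%
(the 1/255 factors cancel in S and H, so raw channel differences can be used)
Max is B' → H = 60 × ((R-G)/Δ + 4) = 60 × ((82-59)/85 + 4)
  23/85 + 4 = 0.2705… + 4 = 4.2705…
  H = 60 × 4.2705… = 256.235…° → H = 256.2°
= HSL(256.2°, 41.9%, 39.8%)


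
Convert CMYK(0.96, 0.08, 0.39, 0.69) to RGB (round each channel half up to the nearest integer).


R = 255 × (1-C) × (1-K) = 255 × 0.04 × 0.31 = 3.162 → 3
G = 255 × (1-M) × (1-K) = 255 × 0.92 × 0.31 = 72.726 → 73
B = 255 × (1-Y) × (1-K) = 255 × 0.61 × 0.31 = 48.2205 → 48
= RGB(3, 73, 48)


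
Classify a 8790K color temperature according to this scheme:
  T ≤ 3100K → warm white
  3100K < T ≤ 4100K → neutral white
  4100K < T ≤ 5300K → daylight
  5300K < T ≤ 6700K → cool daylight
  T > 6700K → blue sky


Temperature: 8790K
8790K > 6700K → blue sky
Classification: blue sky


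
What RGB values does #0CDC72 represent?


0C → 12 (R)
DC → 220 (G)
72 → 114 (B)
= RGB(12, 220, 114)


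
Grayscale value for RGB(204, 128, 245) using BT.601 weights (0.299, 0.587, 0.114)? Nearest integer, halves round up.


Gray = 0.299×R + 0.587×G + 0.114×B
Gray = 0.299×204 + 0.587×128 + 0.114×245
Gray = 60.996 + 75.136 + 27.930
Gray = 164.062 → round half up → 164
Gray = 164


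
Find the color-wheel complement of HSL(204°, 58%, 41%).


Complement = opposite side of color wheel = hue + 180°
H' = (204 + 180) mod 360 = 24°
S and L unchanged.
= HSL(24°, 58%, 41%)


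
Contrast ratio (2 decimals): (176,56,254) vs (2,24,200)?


Linearize each sRGB channel c=v/255: c/12.92 if c ≤ 0.04045 else ((c+0.055)/1.055)^2.4
L = 0.2126×R_lin + 0.7152×G_lin + 0.0722×B_lin
Color 1 (176,56,254):
  R=176: 176/255≈0.6902 > 0.04045 → ((0.6902+0.055)/1.055)^2.4 ≈ 0.43415
  G=56: 56/255≈0.2196 > 0.04045 → ((0.2196+0.055)/1.055)^2.4 ≈ 0.03955
  B=254: 254/255≈0.9961 > 0.04045 → ((0.9961+0.055)/1.055)^2.4 ≈ 0.99110
  L1 = 0.2126×0.43415 + 0.7152×0.03955 + 0.0722×0.99110 ≈ 0.19214
Color 2 (2,24,200):
  R=2: 2/255≈0.0078 ≤ 0.04045 → 0.0078/12.92 ≈ 0.00061
  G=24: 24/255≈0.0941 > 0.04045 → ((0.0941+0.055)/1.055)^2.4 ≈ 0.00913
  B=200: 200/255≈0.7843 > 0.04045 → ((0.7843+0.055)/1.055)^2.4 ≈ 0.57758
  L2 = 0.2126×0.00061 + 0.7152×0.00913 + 0.0722×0.57758 ≈ 0.04836
Lighter = 0.19214, Darker = 0.04836
Ratio = (L_lighter + 0.05) / (L_darker + 0.05)
Ratio = (0.19214 + 0.05) / (0.04836 + 0.05) = 0.24214 / 0.09836 ≈ 2.4617
Ratio ≈ 2.46:1


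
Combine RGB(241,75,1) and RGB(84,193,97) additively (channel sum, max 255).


Additive: each channel = min(255, C₁+C₂)
R: 241+84 = 325 → 255
G: 75+193 = 268 → 255
B: 1+97 = 98 → 98
= RGB(255, 255, 98)


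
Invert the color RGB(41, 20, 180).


Invert: (255-R, 255-G, 255-B)
R: 255-41 = 214
G: 255-20 = 235
B: 255-180 = 75
= RGB(214, 235, 75)


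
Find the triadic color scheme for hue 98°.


Triadic: equally spaced at 120° intervals
H1 = 98°
H2 = (98 + 120) mod 360 = 218°
H3 = (98 + 240) mod 360 = 338°
Triadic = 98°, 218°, 338°


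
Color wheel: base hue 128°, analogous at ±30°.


Base hue: 128°
Left analog: (128 - 30) mod 360 = 98°
Right analog: (128 + 30) mod 360 = 158°
Analogous hues = 98° and 158°


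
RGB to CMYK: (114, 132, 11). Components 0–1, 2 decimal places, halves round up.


R'=114/255≈0.4471, G'=132/255≈0.5176, B'=11/255≈0.0431
K = 1 - max(R',G',B') = 1 - 132/255 = 123/255 = 0.48235… → 0.48
(1-R'-K)/(1-K) simplifies to (max-R)/max with max = 132:
C = (132-114)/132 = 18/132 = 0.13636… → 0.14
M = (132-132)/132 = 0/132 = 0 → 0.00
Y = (132-11)/132 = 121/132 = 0.91666… → 0.92
= CMYK(0.14, 0.00, 0.92, 0.48)


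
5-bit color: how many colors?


Colors = 2^bits = 2^5
= 32 colors


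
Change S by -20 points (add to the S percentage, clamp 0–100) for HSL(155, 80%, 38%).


Original S = 80%
Adjustment = -20 percentage points
New S = 80 + (-20) = 60
Clamp to [0, 100] → 60
= HSL(155°, 60%, 38%)


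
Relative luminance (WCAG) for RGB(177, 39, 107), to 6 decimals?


Linearize each channel (sRGB transfer function): c = v/255; c_lin = c/12.92 if c ≤ 0.04045, else ((c+0.055)/1.055)^2.4
  R: 177/255 ≈ 0.694118 > 0.04045 → ((0.694118+0.055)/1.055)^2.4 ≈ 0.439657
  G: 39/255 ≈ 0.152941 > 0.04045 → ((0.152941+0.055)/1.055)^2.4 ≈ 0.020289
  B: 107/255 ≈ 0.419608 > 0.04045 → ((0.419608+0.055)/1.055)^2.4 ≈ 0.147027
R_lin = 0.439657, G_lin = 0.020289, B_lin = 0.147027
L = 0.2126×R + 0.7152×G + 0.0722×B
L = 0.2126×0.439657 + 0.7152×0.020289 + 0.0722×0.147027
L ≈ 0.118597


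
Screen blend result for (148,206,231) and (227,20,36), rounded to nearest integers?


Screen: C = 255 - (255-A)×(255-B)/255, rounded to nearest integer
R: 255 - (255-148)×(255-227)/255 = 255 - 2996/255 ≈ 255 - 11.749 = 243.251 → 243
G: 255 - (255-206)×(255-20)/255 = 255 - 11515/255 ≈ 255 - 45.157 = 209.843 → 210
B: 255 - (255-231)×(255-36)/255 = 255 - 5256/255 ≈ 255 - 20.612 = 234.388 → 234
= RGB(243, 210, 234)


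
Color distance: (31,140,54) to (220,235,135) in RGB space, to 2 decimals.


d = √[(R₁-R₂)² + (G₁-G₂)² + (B₁-B₂)²]
d = √[(31-220)² + (140-235)² + (54-135)²]
d = √[35721 + 9025 + 6561]
d = √51307
d ≈ 226.51


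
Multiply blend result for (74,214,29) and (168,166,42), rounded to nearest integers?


Multiply: C = A×B/255, rounded to nearest integer
R: 74×168/255 = 12432/255 ≈ 48.753 → 49
G: 214×166/255 = 35524/255 ≈ 139.310 → 139
B: 29×42/255 = 1218/255 ≈ 4.776 → 5
= RGB(49, 139, 5)


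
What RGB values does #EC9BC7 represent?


EC → 236 (R)
9B → 155 (G)
C7 → 199 (B)
= RGB(236, 155, 199)


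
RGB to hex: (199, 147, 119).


R = 199 → C7 (hex)
G = 147 → 93 (hex)
B = 119 → 77 (hex)
Hex = #C79377


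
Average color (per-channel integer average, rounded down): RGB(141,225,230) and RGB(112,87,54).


Midpoint: each channel = ⌊(C₁+C₂)/2⌋
R: ⌊(141+112)/2⌋ = 126
G: ⌊(225+87)/2⌋ = 156
B: ⌊(230+54)/2⌋ = 142
= RGB(126, 156, 142)


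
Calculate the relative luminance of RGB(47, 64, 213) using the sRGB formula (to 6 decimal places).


Linearize each channel (sRGB transfer function): c = v/255; c_lin = c/12.92 if c ≤ 0.04045, else ((c+0.055)/1.055)^2.4
  R: 47/255 ≈ 0.184314 > 0.04045 → ((0.184314+0.055)/1.055)^2.4 ≈ 0.028426
  G: 64/255 ≈ 0.250980 > 0.04045 → ((0.250980+0.055)/1.055)^2.4 ≈ 0.051269
  B: 213/255 ≈ 0.835294 > 0.04045 → ((0.835294+0.055)/1.055)^2.4 ≈ 0.665387
R_lin = 0.028426, G_lin = 0.051269, B_lin = 0.665387
L = 0.2126×R + 0.7152×G + 0.0722×B
L = 0.2126×0.028426 + 0.7152×0.051269 + 0.0722×0.665387
L ≈ 0.090752


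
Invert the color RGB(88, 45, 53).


Invert: (255-R, 255-G, 255-B)
R: 255-88 = 167
G: 255-45 = 210
B: 255-53 = 202
= RGB(167, 210, 202)


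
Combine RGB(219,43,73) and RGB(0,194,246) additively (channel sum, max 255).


Additive: each channel = min(255, C₁+C₂)
R: 219+0 = 219 → 219
G: 43+194 = 237 → 237
B: 73+246 = 319 → 255
= RGB(219, 237, 255)


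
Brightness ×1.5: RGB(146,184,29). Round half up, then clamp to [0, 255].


Multiply each channel by 1.5, round half up, clamp to [0, 255]
R: 146×1.5 = 219
G: 184×1.5 = 276 → clamp → 255
B: 29×1.5 = 43.5 → round → 44
= RGB(219, 255, 44)


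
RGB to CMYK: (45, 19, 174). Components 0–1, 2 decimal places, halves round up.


R'=45/255≈0.1765, G'=19/255≈0.0745, B'=174/255≈0.6824
K = 1 - max(R',G',B') = 1 - 174/255 = 81/255 = 0.31764… → 0.32
(1-R'-K)/(1-K) simplifies to (max-R)/max with max = 174:
C = (174-45)/174 = 129/174 = 0.74137… → 0.74
M = (174-19)/174 = 155/174 = 0.89080… → 0.89
Y = (174-174)/174 = 0/174 = 0 → 0.00
= CMYK(0.74, 0.89, 0.00, 0.32)


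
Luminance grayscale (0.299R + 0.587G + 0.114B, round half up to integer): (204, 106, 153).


Gray = 0.299×R + 0.587×G + 0.114×B
Gray = 0.299×204 + 0.587×106 + 0.114×153
Gray = 60.996 + 62.222 + 17.442
Gray = 140.660 → round half up → 141
Gray = 141


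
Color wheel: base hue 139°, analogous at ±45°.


Base hue: 139°
Left analog: (139 - 45) mod 360 = 94°
Right analog: (139 + 45) mod 360 = 184°
Analogous hues = 94° and 184°


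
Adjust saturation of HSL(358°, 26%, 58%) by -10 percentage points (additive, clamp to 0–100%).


Original S = 26%
Adjustment = -10 percentage points
New S = 26 + (-10) = 16
Clamp to [0, 100] → 16
= HSL(358°, 16%, 58%)


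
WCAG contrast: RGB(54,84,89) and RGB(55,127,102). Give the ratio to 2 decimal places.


Linearize each sRGB channel c=v/255: c/12.92 if c ≤ 0.04045 else ((c+0.055)/1.055)^2.4
L = 0.2126×R_lin + 0.7152×G_lin + 0.0722×B_lin
Color 1 (54,84,89):
  R=54: 54/255≈0.2118 > 0.04045 → ((0.2118+0.055)/1.055)^2.4 ≈ 0.03689
  G=84: 84/255≈0.3294 > 0.04045 → ((0.3294+0.055)/1.055)^2.4 ≈ 0.08866
  B=89: 89/255≈0.3490 > 0.04045 → ((0.3490+0.055)/1.055)^2.4 ≈ 0.09990
  L1 = 0.2126×0.03689 + 0.7152×0.08866 + 0.0722×0.09990 ≈ 0.07846
Color 2 (55,127,102):
  R=55: 55/255≈0.2157 > 0.04045 → ((0.2157+0.055)/1.055)^2.4 ≈ 0.03820
  G=127: 127/255≈0.4980 > 0.04045 → ((0.4980+0.055)/1.055)^2.4 ≈ 0.21223
  B=102: 102/255≈0.4000 > 0.04045 → ((0.4000+0.055)/1.055)^2.4 ≈ 0.13287
  L2 = 0.2126×0.03820 + 0.7152×0.21223 + 0.0722×0.13287 ≈ 0.16950
Lighter = 0.16950, Darker = 0.07846
Ratio = (L_lighter + 0.05) / (L_darker + 0.05)
Ratio = (0.16950 + 0.05) / (0.07846 + 0.05) = 0.21950 / 0.12846 ≈ 1.7087
Ratio ≈ 1.71:1


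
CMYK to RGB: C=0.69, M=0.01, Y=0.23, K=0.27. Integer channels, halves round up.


R = 255 × (1-C) × (1-K) = 255 × 0.31 × 0.73 = 57.7065 → 58
G = 255 × (1-M) × (1-K) = 255 × 0.99 × 0.73 = 184.2885 → 184
B = 255 × (1-Y) × (1-K) = 255 × 0.77 × 0.73 = 143.3355 → 143
= RGB(58, 184, 143)


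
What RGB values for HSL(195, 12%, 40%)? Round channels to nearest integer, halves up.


H=195°, S=0.12, L=0.40
C = (1-|2L-1|)×S = (1-|-0.20|)×0.12 = 0.096
H' = H/60 = 195/60 ≈ 3.2500; X = C×(1-|H' mod 2 - 1|) = 0.072
m = L - C/2 = 0.40 - 0.048 = 0.352
Sector ⌊H'⌋ = 3 → (R',G',B') = (0.0, 0.072, 0.096)
RGB = ((R'+m)×255, (G'+m)×255, (B'+m)×255) = (89.76, 108.12, 114.24)
Round half up → RGB(90, 108, 114)


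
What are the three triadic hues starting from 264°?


Triadic: equally spaced at 120° intervals
H1 = 264°
H2 = (264 + 120) mod 360 = 24°
H3 = (264 + 240) mod 360 = 144°
Triadic = 264°, 24°, 144°


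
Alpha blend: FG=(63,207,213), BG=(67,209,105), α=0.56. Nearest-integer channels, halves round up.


C = α×F + (1-α)×B, with 1-α = 0.44
R: 0.56×63 + 0.44×67 = 35.28 + 29.48 = 64.76 → 65
G: 0.56×207 + 0.44×209 = 115.92 + 91.96 = 207.88 → 208
B: 0.56×213 + 0.44×105 = 119.28 + 46.20 = 165.48 → 165
= RGB(65, 208, 165)


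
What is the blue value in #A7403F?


Color: #A7403F
R = A7 = 167
G = 40 = 64
B = 3F = 63
Blue = 63


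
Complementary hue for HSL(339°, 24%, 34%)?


Complement = opposite side of color wheel = hue + 180°
H' = (339 + 180) mod 360 = 159°
S and L unchanged.
= HSL(159°, 24%, 34%)


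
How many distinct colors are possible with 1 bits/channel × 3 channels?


Total bits = 1 bits/channel × 3 channels = 3 bits
Distinct colors = 2^3
= 8 colors


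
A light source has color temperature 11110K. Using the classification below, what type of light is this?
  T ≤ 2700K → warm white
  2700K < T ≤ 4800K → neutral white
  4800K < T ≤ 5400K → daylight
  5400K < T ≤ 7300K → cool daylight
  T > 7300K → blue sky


Temperature: 11110K
11110K > 7300K → blue sky
Classification: blue sky


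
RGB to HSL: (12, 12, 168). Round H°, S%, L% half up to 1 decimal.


Normalize: R'=12/255≈0.0471, G'=12/255≈0.0471, B'=168/255≈0.6588
Max=168/255, Min=12/255, Δ=Max-Min=156/255
L = (Max+Min)/2 = (168+12)/510 = 180/510 = 0.35294… → L = 35.3%
L ≤ 0.5 → S = Δ/(Max+Min) = 156/(168+12) = 156/180 = 0.86666… → S = 86.7%
(the 1/255 factors cancel in S and H, so raw channel differences can be used)
Max is B' → H = 60 × ((R-G)/Δ + 4) = 60 × ((12-12)/156 + 4)
  0/156 + 4 = 0 + 4 = 4
  H = 60 × 4 = 240° → H = 240.0°
= HSL(240.0°, 86.7%, 35.3%)


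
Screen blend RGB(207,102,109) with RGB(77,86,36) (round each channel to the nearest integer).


Screen: C = 255 - (255-A)×(255-B)/255, rounded to nearest integer
R: 255 - (255-207)×(255-77)/255 = 255 - 8544/255 ≈ 255 - 33.506 = 221.494 → 221
G: 255 - (255-102)×(255-86)/255 = 255 - 25857/255 ≈ 255 - 101.400 = 153.600 → 154
B: 255 - (255-109)×(255-36)/255 = 255 - 31974/255 ≈ 255 - 125.388 = 129.612 → 130
= RGB(221, 154, 130)


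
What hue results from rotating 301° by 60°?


New hue = (H + rotation) mod 360
New hue = (301 + 60) mod 360
= 361 mod 360
= 1°


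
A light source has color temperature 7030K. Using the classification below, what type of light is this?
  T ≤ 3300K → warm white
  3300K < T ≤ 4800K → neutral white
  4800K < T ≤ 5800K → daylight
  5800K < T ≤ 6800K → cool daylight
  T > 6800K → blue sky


Temperature: 7030K
7030K > 6800K → blue sky
Classification: blue sky


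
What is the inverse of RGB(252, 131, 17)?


Invert: (255-R, 255-G, 255-B)
R: 255-252 = 3
G: 255-131 = 124
B: 255-17 = 238
= RGB(3, 124, 238)


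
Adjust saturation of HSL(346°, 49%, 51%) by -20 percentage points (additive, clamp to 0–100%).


Original S = 49%
Adjustment = -20 percentage points
New S = 49 + (-20) = 29
Clamp to [0, 100] → 29
= HSL(346°, 29%, 51%)


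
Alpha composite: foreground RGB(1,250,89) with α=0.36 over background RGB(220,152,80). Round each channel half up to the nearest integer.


C = α×F + (1-α)×B, with 1-α = 0.64
R: 0.36×1 + 0.64×220 = 0.36 + 140.80 = 141.16 → 141
G: 0.36×250 + 0.64×152 = 90.00 + 97.28 = 187.28 → 187
B: 0.36×89 + 0.64×80 = 32.04 + 51.20 = 83.24 → 83
= RGB(141, 187, 83)


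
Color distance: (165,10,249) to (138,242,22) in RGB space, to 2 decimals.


d = √[(R₁-R₂)² + (G₁-G₂)² + (B₁-B₂)²]
d = √[(165-138)² + (10-242)² + (249-22)²]
d = √[729 + 53824 + 51529]
d = √106082
d ≈ 325.70


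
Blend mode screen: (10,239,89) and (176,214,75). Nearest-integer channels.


Screen: C = 255 - (255-A)×(255-B)/255, rounded to nearest integer
R: 255 - (255-10)×(255-176)/255 = 255 - 19355/255 ≈ 255 - 75.902 = 179.098 → 179
G: 255 - (255-239)×(255-214)/255 = 255 - 656/255 ≈ 255 - 2.573 = 252.427 → 252
B: 255 - (255-89)×(255-75)/255 = 255 - 29880/255 ≈ 255 - 117.176 = 137.824 → 138
= RGB(179, 252, 138)


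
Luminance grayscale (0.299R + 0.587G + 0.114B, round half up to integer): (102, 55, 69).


Gray = 0.299×R + 0.587×G + 0.114×B
Gray = 0.299×102 + 0.587×55 + 0.114×69
Gray = 30.498 + 32.285 + 7.866
Gray = 70.649 → round half up → 71
Gray = 71


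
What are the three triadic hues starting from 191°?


Triadic: equally spaced at 120° intervals
H1 = 191°
H2 = (191 + 120) mod 360 = 311°
H3 = (191 + 240) mod 360 = 71°
Triadic = 191°, 311°, 71°


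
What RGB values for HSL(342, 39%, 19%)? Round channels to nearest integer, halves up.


H=342°, S=0.39, L=0.19
C = (1-|2L-1|)×S = (1-|-0.62|)×0.39 = 0.1482
H' = H/60 = 342/60 ≈ 5.7000; X = C×(1-|H' mod 2 - 1|) = 0.04446
m = L - C/2 = 0.19 - 0.0741 = 0.1159
Sector ⌊H'⌋ = 5 → (R',G',B') = (0.1482, 0.0, 0.04446)
RGB = ((R'+m)×255, (G'+m)×255, (B'+m)×255) = (67.3455, 29.5545, 40.8918)
Round half up → RGB(67, 30, 41)


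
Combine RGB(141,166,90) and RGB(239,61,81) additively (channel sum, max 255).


Additive: each channel = min(255, C₁+C₂)
R: 141+239 = 380 → 255
G: 166+61 = 227 → 227
B: 90+81 = 171 → 171
= RGB(255, 227, 171)


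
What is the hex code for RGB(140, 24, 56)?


R = 140 → 8C (hex)
G = 24 → 18 (hex)
B = 56 → 38 (hex)
Hex = #8C1838


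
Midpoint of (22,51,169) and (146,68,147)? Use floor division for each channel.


Midpoint: each channel = ⌊(C₁+C₂)/2⌋
R: ⌊(22+146)/2⌋ = 84
G: ⌊(51+68)/2⌋ = 59
B: ⌊(169+147)/2⌋ = 158
= RGB(84, 59, 158)


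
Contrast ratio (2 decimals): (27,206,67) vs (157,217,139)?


Linearize each sRGB channel c=v/255: c/12.92 if c ≤ 0.04045 else ((c+0.055)/1.055)^2.4
L = 0.2126×R_lin + 0.7152×G_lin + 0.0722×B_lin
Color 1 (27,206,67):
  R=27: 27/255≈0.1059 > 0.04045 → ((0.1059+0.055)/1.055)^2.4 ≈ 0.01096
  G=206: 206/255≈0.8078 > 0.04045 → ((0.8078+0.055)/1.055)^2.4 ≈ 0.61721
  B=67: 67/255≈0.2627 > 0.04045 → ((0.2627+0.055)/1.055)^2.4 ≈ 0.05613
  L1 = 0.2126×0.01096 + 0.7152×0.61721 + 0.0722×0.05613 ≈ 0.44781
Color 2 (157,217,139):
  R=157: 157/255≈0.6157 > 0.04045 → ((0.6157+0.055)/1.055)^2.4 ≈ 0.33716
  G=217: 217/255≈0.8510 > 0.04045 → ((0.8510+0.055)/1.055)^2.4 ≈ 0.69387
  B=139: 139/255≈0.5451 > 0.04045 → ((0.5451+0.055)/1.055)^2.4 ≈ 0.25818
  L2 = 0.2126×0.33716 + 0.7152×0.69387 + 0.0722×0.25818 ≈ 0.58658
Lighter = 0.58658, Darker = 0.44781
Ratio = (L_lighter + 0.05) / (L_darker + 0.05)
Ratio = (0.58658 + 0.05) / (0.44781 + 0.05) = 0.63658 / 0.49781 ≈ 1.2788
Ratio ≈ 1.28:1


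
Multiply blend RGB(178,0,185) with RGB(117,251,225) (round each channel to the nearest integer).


Multiply: C = A×B/255, rounded to nearest integer
R: 178×117/255 = 20826/255 ≈ 81.671 → 82
G: 0×251/255 = 0/255 ≈ 0.000 → 0
B: 185×225/255 = 41625/255 ≈ 163.235 → 163
= RGB(82, 0, 163)


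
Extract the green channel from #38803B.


Color: #38803B
R = 38 = 56
G = 80 = 128
B = 3B = 59
Green = 128


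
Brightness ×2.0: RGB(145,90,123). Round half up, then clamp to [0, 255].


Multiply each channel by 2.0, round half up, clamp to [0, 255]
R: 145×2.0 = 290 → clamp → 255
G: 90×2.0 = 180
B: 123×2.0 = 246
= RGB(255, 180, 246)


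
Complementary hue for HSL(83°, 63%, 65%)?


Complement = opposite side of color wheel = hue + 180°
H' = (83 + 180) mod 360 = 263°
S and L unchanged.
= HSL(263°, 63%, 65%)


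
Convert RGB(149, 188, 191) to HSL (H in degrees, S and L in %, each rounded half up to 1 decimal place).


Normalize: R'=149/255≈0.5843, G'=188/255≈0.7373, B'=191/255≈0.7490
Max=191/255, Min=149/255, Δ=Max-Min=42/255
L = (Max+Min)/2 = (191+149)/510 = 340/510 = 0.66666… → L = 66.7%
L > 0.5 → S = Δ/(2-Max-Min) = 42/(510-191-149) = 42/170 = 0.24705… → S = 24.7%
(the 1/255 factors cancel in S and H, so raw channel differences can be used)
Max is B' → H = 60 × ((R-G)/Δ + 4) = 60 × ((149-188)/42 + 4)
  -39/42 + 4 = -0.9285… + 4 = 3.0714…
  H = 60 × 3.0714… = 184.285…° → H = 184.3°
= HSL(184.3°, 24.7%, 66.7%)


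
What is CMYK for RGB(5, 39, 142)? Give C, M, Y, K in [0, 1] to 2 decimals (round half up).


R'=5/255≈0.0196, G'=39/255≈0.1529, B'=142/255≈0.5569
K = 1 - max(R',G',B') = 1 - 142/255 = 113/255 = 0.44313… → 0.44
(1-R'-K)/(1-K) simplifies to (max-R)/max with max = 142:
C = (142-5)/142 = 137/142 = 0.96478… → 0.96
M = (142-39)/142 = 103/142 = 0.72535… → 0.73
Y = (142-142)/142 = 0/142 = 0 → 0.00
= CMYK(0.96, 0.73, 0.00, 0.44)


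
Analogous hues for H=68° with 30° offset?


Base hue: 68°
Left analog: (68 - 30) mod 360 = 38°
Right analog: (68 + 30) mod 360 = 98°
Analogous hues = 38° and 98°


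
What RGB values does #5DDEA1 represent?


5D → 93 (R)
DE → 222 (G)
A1 → 161 (B)
= RGB(93, 222, 161)


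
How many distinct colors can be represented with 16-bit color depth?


Colors = 2^bits = 2^16
= 65,536 colors


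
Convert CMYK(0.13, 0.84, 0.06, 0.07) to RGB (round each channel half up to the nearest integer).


R = 255 × (1-C) × (1-K) = 255 × 0.87 × 0.93 = 206.3205 → 206
G = 255 × (1-M) × (1-K) = 255 × 0.16 × 0.93 = 37.944 → 38
B = 255 × (1-Y) × (1-K) = 255 × 0.94 × 0.93 = 222.921 → 223
= RGB(206, 38, 223)


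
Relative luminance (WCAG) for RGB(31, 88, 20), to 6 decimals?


Linearize each channel (sRGB transfer function): c = v/255; c_lin = c/12.92 if c ≤ 0.04045, else ((c+0.055)/1.055)^2.4
  R: 31/255 ≈ 0.121569 > 0.04045 → ((0.121569+0.055)/1.055)^2.4 ≈ 0.013702
  G: 88/255 ≈ 0.345098 > 0.04045 → ((0.345098+0.055)/1.055)^2.4 ≈ 0.097587
  B: 20/255 ≈ 0.078431 > 0.04045 → ((0.078431+0.055)/1.055)^2.4 ≈ 0.006995
R_lin = 0.013702, G_lin = 0.097587, B_lin = 0.006995
L = 0.2126×R + 0.7152×G + 0.0722×B
L = 0.2126×0.013702 + 0.7152×0.097587 + 0.0722×0.006995
L ≈ 0.073213


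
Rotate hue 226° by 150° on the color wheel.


New hue = (H + rotation) mod 360
New hue = (226 + 150) mod 360
= 376 mod 360
= 16°


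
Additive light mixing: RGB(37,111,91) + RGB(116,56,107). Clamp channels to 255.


Additive: each channel = min(255, C₁+C₂)
R: 37+116 = 153 → 153
G: 111+56 = 167 → 167
B: 91+107 = 198 → 198
= RGB(153, 167, 198)


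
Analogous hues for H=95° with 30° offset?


Base hue: 95°
Left analog: (95 - 30) mod 360 = 65°
Right analog: (95 + 30) mod 360 = 125°
Analogous hues = 65° and 125°


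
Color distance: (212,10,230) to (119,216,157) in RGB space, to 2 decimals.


d = √[(R₁-R₂)² + (G₁-G₂)² + (B₁-B₂)²]
d = √[(212-119)² + (10-216)² + (230-157)²]
d = √[8649 + 42436 + 5329]
d = √56414
d ≈ 237.52


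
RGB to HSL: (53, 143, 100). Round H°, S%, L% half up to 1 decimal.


Normalize: R'=53/255≈0.2078, G'=143/255≈0.5608, B'=100/255≈0.3922
Max=143/255, Min=53/255, Δ=Max-Min=90/255
L = (Max+Min)/2 = (143+53)/510 = 196/510 = 0.38431… → L = 38.4%
L ≤ 0.5 → S = Δ/(Max+Min) = 90/(143+53) = 90/196 = 0.45918… → S = 45.9%
(the 1/255 factors cancel in S and H, so raw channel differences can be used)
Max is G' → H = 60 × ((B-R)/Δ + 2) = 60 × ((100-53)/90 + 2)
  47/90 + 2 = 0.5222… + 2 = 2.5222…
  H = 60 × 2.5222… = 151.333…° → H = 151.3°
= HSL(151.3°, 45.9%, 38.4%)


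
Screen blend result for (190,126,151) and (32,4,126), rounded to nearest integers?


Screen: C = 255 - (255-A)×(255-B)/255, rounded to nearest integer
R: 255 - (255-190)×(255-32)/255 = 255 - 14495/255 ≈ 255 - 56.843 = 198.157 → 198
G: 255 - (255-126)×(255-4)/255 = 255 - 32379/255 ≈ 255 - 126.976 = 128.024 → 128
B: 255 - (255-151)×(255-126)/255 = 255 - 13416/255 ≈ 255 - 52.612 = 202.388 → 202
= RGB(198, 128, 202)


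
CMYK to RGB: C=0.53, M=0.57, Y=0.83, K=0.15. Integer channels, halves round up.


R = 255 × (1-C) × (1-K) = 255 × 0.47 × 0.85 = 101.8725 → 102
G = 255 × (1-M) × (1-K) = 255 × 0.43 × 0.85 = 93.2025 → 93
B = 255 × (1-Y) × (1-K) = 255 × 0.17 × 0.85 = 36.8475 → 37
= RGB(102, 93, 37)
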